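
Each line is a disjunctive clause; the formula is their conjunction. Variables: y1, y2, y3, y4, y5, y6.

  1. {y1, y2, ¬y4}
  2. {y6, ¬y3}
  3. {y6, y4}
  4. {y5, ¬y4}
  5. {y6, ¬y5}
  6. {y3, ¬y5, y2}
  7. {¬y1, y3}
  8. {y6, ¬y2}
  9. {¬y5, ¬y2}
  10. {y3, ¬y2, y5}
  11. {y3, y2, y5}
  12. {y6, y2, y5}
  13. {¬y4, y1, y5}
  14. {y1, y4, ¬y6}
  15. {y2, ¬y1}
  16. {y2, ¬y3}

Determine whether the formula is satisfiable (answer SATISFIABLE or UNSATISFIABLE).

Set y1 = True and propagate.
  then y3 is forced to True.
  then y6 is forced to True.
  then y2 is forced to True.
  then y5 is forced to False.
  then y4 is forced to False.
So y1 = T, y2 = T, y3 = T, y4 = F, y5 = F, y6 = T is a satisfying assignment.

SATISFIABLE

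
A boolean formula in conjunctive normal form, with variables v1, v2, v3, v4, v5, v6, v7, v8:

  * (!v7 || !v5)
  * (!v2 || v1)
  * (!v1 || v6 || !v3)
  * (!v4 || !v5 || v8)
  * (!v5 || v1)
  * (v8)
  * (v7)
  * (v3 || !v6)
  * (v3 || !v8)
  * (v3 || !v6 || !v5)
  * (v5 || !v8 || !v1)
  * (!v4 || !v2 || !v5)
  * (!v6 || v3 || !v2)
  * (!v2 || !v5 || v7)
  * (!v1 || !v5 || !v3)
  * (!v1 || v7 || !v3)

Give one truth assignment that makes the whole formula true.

(v8) is a unit clause, so v8 = True.
(v7) is a unit clause, so v7 = True.
(!v5) is a unit clause, so v5 = False.
Unit propagation: (v3) forces v3 = True.
(!v1) is a unit clause, so v1 = False.
Unit propagation: (!v2) forces v2 = False.
v4, v6 are now unconstrained; take v4 = True, v6 = False.

v1 = F, v2 = F, v3 = T, v4 = T, v5 = F, v6 = F, v7 = T, v8 = T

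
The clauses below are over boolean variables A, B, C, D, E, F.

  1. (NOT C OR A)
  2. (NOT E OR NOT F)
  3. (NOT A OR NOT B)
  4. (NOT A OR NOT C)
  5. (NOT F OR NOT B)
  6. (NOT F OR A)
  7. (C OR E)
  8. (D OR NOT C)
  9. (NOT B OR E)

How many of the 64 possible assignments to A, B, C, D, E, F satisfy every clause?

6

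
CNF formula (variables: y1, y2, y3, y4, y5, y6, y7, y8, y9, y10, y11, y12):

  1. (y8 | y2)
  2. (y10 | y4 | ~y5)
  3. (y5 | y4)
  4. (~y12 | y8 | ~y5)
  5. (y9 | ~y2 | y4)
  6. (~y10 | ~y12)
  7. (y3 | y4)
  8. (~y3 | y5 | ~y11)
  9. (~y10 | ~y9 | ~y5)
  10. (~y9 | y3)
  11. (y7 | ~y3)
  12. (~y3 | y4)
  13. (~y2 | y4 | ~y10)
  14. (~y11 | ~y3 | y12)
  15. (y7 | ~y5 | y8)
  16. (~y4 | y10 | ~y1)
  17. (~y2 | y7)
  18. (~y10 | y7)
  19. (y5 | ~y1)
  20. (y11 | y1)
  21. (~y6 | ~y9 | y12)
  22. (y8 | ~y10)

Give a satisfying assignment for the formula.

Pure literal: y7 appears only positively; assign y7 = True.
y8 occurs only positively in the remaining clauses — set y8 = True.
Branch on y1: take y1 = False.
  then y11 is forced to True.
For the remaining variables, y2 = True, y3 = False, y4 = True, y5 = True, y6 = True, y9 = False, y10 = False, y12 = False works.
Every clause has at least one true literal under this assignment.

y1=False, y2=True, y3=False, y4=True, y5=True, y6=True, y7=True, y8=True, y9=False, y10=False, y11=True, y12=False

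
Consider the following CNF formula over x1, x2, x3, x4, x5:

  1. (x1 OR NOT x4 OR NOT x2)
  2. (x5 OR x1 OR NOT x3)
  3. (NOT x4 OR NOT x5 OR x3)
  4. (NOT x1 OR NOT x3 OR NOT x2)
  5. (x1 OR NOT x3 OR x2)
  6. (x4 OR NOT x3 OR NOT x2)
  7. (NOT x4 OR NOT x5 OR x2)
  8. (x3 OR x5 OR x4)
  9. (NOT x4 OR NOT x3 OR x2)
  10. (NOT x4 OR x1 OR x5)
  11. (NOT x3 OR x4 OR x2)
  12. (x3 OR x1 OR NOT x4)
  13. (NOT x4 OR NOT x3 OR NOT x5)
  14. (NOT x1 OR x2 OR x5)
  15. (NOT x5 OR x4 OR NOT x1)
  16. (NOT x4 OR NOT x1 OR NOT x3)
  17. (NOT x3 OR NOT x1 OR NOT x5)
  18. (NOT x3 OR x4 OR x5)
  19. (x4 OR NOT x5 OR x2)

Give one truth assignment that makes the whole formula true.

x1 = True  x2 = True  x3 = False  x4 = True  x5 = False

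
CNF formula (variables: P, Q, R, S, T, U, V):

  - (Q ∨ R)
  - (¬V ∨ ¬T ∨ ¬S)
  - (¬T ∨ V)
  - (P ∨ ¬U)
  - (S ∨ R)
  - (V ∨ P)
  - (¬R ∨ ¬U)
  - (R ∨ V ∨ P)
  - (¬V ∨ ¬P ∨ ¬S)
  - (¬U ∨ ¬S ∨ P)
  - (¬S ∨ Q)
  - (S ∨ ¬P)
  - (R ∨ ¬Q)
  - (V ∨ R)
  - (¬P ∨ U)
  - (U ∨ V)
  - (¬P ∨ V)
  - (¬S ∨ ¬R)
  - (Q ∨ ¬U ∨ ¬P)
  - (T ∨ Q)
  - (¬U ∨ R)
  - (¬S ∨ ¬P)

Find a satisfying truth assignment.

Set P = False and propagate.
  then U is forced to False.
  then V is forced to True.
The remaining clauses are satisfied by Q = False, R = True, S = False, T = True.
Every clause has at least one true literal under this assignment.
Check each clause:
  1. (R ∨ Q) — R is true.
  2. (¬S ∨ ¬T ∨ ¬V) — ¬S is true.
  3. (V ∨ ¬T) — V is true.
  4. (P ∨ ¬U) — ¬U is true.
  5. (S ∨ R) — R is true.
  6. (P ∨ V) — V is true.
  7. (¬U ∨ ¬R) — ¬U is true.
  8. (P ∨ R ∨ V) — R is true.
  9. (¬S ∨ ¬P ∨ ¬V) — ¬S is true.
  10. (P ∨ ¬S ∨ ¬U) — ¬U is true.
  11. (Q ∨ ¬S) — ¬S is true.
  12. (S ∨ ¬P) — ¬P is true.
  13. (¬Q ∨ R) — R is true.
  14. (V ∨ R) — R is true.
  15. (¬P ∨ U) — ¬P is true.
  16. (V ∨ U) — V is true.
  17. (¬P ∨ V) — ¬P is true.
  18. (¬S ∨ ¬R) — ¬S is true.
  19. (¬U ∨ ¬P ∨ Q) — ¬U is true.
  20. (Q ∨ T) — T is true.
  21. (¬U ∨ R) — ¬U is true.
  22. (¬S ∨ ¬P) — ¬S is true.

P=False, Q=False, R=True, S=False, T=True, U=False, V=True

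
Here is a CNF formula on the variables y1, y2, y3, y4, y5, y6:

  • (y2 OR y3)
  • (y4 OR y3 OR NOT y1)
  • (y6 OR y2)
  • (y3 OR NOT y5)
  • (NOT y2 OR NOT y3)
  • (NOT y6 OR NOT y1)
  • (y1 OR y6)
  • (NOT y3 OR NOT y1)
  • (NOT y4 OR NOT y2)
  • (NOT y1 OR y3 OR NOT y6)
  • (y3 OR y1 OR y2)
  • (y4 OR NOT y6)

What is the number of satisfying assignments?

The models are:
  y1=0 y2=0 y3=1 y4=1 y5=0 y6=1
  y1=0 y2=0 y3=1 y4=1 y5=1 y6=1
That's 2 in total.

2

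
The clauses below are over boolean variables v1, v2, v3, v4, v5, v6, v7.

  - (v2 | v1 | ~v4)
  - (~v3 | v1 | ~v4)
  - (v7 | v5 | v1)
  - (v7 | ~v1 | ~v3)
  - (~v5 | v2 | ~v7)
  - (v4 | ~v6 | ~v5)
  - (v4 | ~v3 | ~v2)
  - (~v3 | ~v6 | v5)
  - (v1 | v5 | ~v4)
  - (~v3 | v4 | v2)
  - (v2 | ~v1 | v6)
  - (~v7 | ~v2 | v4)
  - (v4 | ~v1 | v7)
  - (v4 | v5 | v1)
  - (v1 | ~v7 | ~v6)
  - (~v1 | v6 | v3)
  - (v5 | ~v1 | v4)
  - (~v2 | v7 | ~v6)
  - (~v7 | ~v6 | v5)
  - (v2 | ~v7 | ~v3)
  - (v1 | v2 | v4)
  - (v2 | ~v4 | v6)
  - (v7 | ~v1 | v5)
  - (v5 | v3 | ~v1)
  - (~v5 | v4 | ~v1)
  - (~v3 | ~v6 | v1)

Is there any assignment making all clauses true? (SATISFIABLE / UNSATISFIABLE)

Try v1 = False.
Set v2 = True and propagate.
Set v3 = False and propagate.
The remaining clauses are satisfied by v4 = True, v5 = True, v6 = False, v7 = True.
So v1=F, v2=T, v3=F, v4=T, v5=T, v6=F, v7=T is a satisfying assignment.

SATISFIABLE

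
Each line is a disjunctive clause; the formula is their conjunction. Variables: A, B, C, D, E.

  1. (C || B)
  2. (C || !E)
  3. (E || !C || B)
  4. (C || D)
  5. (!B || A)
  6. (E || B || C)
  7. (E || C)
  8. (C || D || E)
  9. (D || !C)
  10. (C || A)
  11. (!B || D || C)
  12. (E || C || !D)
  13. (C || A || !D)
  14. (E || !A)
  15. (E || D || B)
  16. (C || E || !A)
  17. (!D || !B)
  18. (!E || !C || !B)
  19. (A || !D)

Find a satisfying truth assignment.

A=T, B=F, C=T, D=T, E=T

Check each clause:
  1. (B || C) — C is true.
  2. (!E || C) — C is true.
  3. (E || !C || B) — E is true.
  4. (D || C) — C is true.
  5. (!B || A) — A is true.
  6. (B || C || E) — C is true.
  7. (E || C) — C is true.
  8. (D || E || C) — C is true.
  9. (!C || D) — D is true.
  10. (C || A) — A is true.
  11. (D || C || !B) — C is true.
  12. (E || !D || C) — C is true.
  13. (A || C || !D) — A is true.
  14. (!A || E) — E is true.
  15. (B || D || E) — D is true.
  16. (!A || E || C) — C is true.
  17. (!B || !D) — !B is true.
  18. (!B || !C || !E) — !B is true.
  19. (!D || A) — A is true.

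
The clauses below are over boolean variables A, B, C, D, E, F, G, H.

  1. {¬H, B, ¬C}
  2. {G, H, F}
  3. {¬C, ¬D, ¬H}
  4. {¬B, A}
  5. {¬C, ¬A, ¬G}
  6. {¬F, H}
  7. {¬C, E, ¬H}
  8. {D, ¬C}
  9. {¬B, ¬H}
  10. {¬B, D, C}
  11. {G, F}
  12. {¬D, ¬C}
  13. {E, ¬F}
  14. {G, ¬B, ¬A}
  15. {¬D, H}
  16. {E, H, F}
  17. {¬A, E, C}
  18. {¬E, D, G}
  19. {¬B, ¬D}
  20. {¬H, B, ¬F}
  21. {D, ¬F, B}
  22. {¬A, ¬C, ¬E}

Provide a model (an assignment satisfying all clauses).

Set A = False and propagate.
  then B is forced to False.
Branch on C: take C = False.
Try D = False.
  then F is forced to False.
  then G is forced to True.
The remaining clauses are satisfied by E = True, H = False.
Every clause has at least one true literal under this assignment.
Check each clause:
  1. {¬H, ¬C, B} — ¬H is true.
  2. {H, F, G} — G is true.
  3. {¬H, ¬D, ¬C} — ¬H is true.
  4. {A, ¬B} — ¬B is true.
  5. {¬A, ¬G, ¬C} — ¬C is true.
  6. {¬F, H} — ¬F is true.
  7. {E, ¬C, ¬H} — ¬H is true.
  8. {D, ¬C} — ¬C is true.
  9. {¬H, ¬B} — ¬H is true.
  10. {¬B, D, C} — ¬B is true.
  11. {F, G} — G is true.
  12. {¬D, ¬C} — ¬D is true.
  13. {E, ¬F} — ¬F is true.
  14. {¬A, ¬B, G} — ¬B is true.
  15. {H, ¬D} — ¬D is true.
  16. {E, F, H} — E is true.
  17. {C, E, ¬A} — E is true.
  18. {G, ¬E, D} — G is true.
  19. {¬D, ¬B} — ¬D is true.
  20. {¬H, ¬F, B} — ¬H is true.
  21. {B, D, ¬F} — ¬F is true.
  22. {¬E, ¬A, ¬C} — ¬C is true.

A=F, B=F, C=F, D=F, E=T, F=F, G=T, H=F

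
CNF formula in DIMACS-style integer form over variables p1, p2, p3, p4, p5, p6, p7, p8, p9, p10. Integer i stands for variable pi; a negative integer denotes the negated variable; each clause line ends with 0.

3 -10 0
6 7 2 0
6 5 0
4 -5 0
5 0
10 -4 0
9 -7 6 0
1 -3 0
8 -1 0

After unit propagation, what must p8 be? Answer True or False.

True

(p5) is a unit clause: p5 = True.
From (p4 \/ ~p5) and p5 = True: p4 = True.
In (p10 \/ ~p4), ~p4 is now false; p10 must hold, so p10 = True.
From (p3 \/ ~p10) and p10 = True: p3 = True.
From (~p3 \/ p1) and p3 = True: p1 = True.
In (~p1 \/ p8), ~p1 is now false; p8 must hold, so p8 = True.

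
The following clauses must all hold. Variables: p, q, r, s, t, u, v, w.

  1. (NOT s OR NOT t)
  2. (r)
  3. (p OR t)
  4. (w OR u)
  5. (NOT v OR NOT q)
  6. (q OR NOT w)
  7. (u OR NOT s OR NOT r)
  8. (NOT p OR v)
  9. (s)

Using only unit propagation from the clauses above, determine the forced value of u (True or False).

True

(r) is a unit clause: r = True.
(s) stands alone — s = True.
(NOT t OR NOT s) with s = True leaves only NOT t, so t = False.
From (p OR t) and t = False: p = True.
(NOT s OR u OR NOT r): since s = True, r = True, the clause reduces to (u). u = True.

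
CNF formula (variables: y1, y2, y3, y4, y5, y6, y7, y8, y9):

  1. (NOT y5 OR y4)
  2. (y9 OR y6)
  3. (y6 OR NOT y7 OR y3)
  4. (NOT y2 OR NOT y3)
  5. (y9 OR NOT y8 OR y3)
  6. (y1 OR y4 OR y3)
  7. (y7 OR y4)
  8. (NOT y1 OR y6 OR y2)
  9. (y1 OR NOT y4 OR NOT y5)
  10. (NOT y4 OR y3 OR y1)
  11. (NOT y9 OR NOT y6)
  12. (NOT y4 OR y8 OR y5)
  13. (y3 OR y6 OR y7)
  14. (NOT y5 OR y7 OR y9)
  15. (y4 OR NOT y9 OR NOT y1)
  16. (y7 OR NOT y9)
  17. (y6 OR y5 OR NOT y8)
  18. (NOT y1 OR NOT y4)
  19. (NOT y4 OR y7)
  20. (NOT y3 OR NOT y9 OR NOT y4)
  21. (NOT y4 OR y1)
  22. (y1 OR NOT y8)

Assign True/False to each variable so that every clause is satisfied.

Try y1 = True.
  then y4 is forced to False.
  then y5 is forced to False.
  then y7 is forced to True.
  then y9 is forced to False.
  then y6 is forced to True.
Branch on y2: take y2 = False.
The remaining clauses are satisfied by y3 = True, y8 = True.
Every clause has at least one true literal under this assignment.

y1=1, y2=0, y3=1, y4=0, y5=0, y6=1, y7=1, y8=1, y9=0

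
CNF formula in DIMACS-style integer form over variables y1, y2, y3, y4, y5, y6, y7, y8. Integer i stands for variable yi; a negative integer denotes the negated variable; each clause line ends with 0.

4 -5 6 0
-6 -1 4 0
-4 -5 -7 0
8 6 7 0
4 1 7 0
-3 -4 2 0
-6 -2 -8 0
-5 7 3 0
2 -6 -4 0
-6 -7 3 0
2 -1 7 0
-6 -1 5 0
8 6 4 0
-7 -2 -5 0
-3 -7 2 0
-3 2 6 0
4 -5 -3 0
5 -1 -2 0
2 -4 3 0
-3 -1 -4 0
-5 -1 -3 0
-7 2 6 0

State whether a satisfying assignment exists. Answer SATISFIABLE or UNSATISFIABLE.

SATISFIABLE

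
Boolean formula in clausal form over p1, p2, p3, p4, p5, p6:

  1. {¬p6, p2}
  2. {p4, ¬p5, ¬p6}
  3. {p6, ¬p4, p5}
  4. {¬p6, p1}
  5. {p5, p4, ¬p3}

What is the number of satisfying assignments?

25

Split on p6, then p4.
  p6=1, p4=1: remaining (p1,p2,p3,p5) ∈ {(1,1,0,0); (1,1,0,1); (1,1,1,0); (1,1,1,1)} — 4.
  p6=1, p4=0: remaining (p1,p2,p3,p5) ∈ {(1,1,0,0)} — 1.
  p6=0, p4=1: forces p5=1; p1, p2, p3 free → 2^3 = 8.
  p6=0, p4=0: p1, p2 free; 3 ways for (p3,p5) × 2^2 = 12.
Total: 4 + 1 + 8 + 12 = 25.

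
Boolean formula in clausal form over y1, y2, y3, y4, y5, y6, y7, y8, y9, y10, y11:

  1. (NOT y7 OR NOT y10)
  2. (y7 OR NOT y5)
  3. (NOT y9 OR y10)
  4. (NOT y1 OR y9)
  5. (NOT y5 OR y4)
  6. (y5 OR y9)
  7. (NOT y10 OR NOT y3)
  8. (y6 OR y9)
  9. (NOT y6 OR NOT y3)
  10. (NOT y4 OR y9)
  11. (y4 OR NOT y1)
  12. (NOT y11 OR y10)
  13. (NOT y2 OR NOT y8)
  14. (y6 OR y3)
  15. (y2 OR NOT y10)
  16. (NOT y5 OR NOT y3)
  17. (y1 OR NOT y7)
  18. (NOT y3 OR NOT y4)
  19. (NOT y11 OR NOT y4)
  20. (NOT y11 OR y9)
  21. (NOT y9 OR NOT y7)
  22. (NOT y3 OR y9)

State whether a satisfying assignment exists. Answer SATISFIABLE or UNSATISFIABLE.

SATISFIABLE

Pure literal: y8 appears only negated; assign y8 = False.
Set y1 = False and propagate.
  then y7 is forced to False.
  then y5 is forced to False.
  then y9 is forced to True.
  then y10 is forced to True.
  then y3 is forced to False.
  then y6 is forced to True.
  then y2 is forced to True.
Set y4 = False and propagate.
y11 is now unconstrained; take y11 = True.
So y1=0, y2=1, y3=0, y4=0, y5=0, y6=1, y7=0, y8=0, y9=1, y10=1, y11=1 is a satisfying assignment.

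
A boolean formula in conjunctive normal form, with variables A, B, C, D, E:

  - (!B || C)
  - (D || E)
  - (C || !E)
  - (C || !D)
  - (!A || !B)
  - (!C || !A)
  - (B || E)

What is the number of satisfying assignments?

5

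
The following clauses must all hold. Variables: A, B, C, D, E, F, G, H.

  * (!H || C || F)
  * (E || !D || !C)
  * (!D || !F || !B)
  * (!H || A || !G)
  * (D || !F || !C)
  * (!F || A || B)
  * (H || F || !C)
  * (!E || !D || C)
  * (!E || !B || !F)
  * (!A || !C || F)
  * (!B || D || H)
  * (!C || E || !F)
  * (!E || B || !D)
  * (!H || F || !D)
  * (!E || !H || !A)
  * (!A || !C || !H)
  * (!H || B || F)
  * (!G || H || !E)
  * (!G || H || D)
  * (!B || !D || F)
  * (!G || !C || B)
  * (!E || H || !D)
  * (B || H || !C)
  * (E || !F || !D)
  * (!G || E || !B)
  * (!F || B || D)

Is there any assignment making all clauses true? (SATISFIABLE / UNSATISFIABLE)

G occurs only negated in the remaining clauses — set G = False.
Set A = False and propagate.
The remaining clauses are satisfied by B = True, C = True, D = False, E = False, F = False, H = True.
So A=False  B=True  C=True  D=False  E=False  F=False  G=False  H=True is a satisfying assignment.

SATISFIABLE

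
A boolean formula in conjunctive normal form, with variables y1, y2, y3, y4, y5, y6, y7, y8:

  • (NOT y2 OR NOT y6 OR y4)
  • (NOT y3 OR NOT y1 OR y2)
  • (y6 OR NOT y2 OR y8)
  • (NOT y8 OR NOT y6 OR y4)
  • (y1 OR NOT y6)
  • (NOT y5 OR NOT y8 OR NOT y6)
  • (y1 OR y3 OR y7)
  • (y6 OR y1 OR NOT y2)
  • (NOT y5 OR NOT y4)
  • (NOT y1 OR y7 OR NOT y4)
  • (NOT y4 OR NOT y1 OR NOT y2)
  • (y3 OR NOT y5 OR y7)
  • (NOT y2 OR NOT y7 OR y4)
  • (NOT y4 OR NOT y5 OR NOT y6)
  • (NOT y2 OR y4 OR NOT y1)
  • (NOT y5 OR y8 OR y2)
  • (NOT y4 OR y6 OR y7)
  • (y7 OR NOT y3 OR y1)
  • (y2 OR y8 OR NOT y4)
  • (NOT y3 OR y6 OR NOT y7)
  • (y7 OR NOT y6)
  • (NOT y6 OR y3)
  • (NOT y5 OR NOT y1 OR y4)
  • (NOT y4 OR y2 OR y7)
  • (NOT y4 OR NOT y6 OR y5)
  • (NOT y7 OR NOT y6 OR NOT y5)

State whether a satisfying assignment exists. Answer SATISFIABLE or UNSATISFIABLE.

SATISFIABLE

Branch on y1: take y1 = False.
  then y6 is forced to False.
  then y2 is forced to False.
For the remaining variables, y3 = False, y4 = False, y5 = False, y7 = True, y8 = False works.
So y1=F, y2=F, y3=F, y4=F, y5=F, y6=F, y7=T, y8=F is a satisfying assignment.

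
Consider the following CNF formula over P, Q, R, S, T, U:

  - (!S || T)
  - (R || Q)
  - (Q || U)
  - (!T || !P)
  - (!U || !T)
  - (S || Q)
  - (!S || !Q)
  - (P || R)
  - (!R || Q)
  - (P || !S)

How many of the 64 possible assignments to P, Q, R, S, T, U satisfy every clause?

7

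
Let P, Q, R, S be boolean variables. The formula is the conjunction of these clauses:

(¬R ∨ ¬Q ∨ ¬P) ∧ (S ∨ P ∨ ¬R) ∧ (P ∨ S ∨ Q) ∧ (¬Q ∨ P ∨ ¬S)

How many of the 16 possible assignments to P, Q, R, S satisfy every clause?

9

Split on P, then Q.
  P=T, Q=T: remaining (R,S) ∈ {(F,F); (F,T)} — 2.
  P=T, Q=F: remaining (R,S) ∈ {(F,F); (F,T); (T,F); (T,T)} — 4.
  P=F, Q=T: remaining (R,S) ∈ {(F,F)} — 1.
  P=F, Q=F: remaining (R,S) ∈ {(F,T); (T,T)} — 2.
Total: 2 + 4 + 1 + 2 = 9.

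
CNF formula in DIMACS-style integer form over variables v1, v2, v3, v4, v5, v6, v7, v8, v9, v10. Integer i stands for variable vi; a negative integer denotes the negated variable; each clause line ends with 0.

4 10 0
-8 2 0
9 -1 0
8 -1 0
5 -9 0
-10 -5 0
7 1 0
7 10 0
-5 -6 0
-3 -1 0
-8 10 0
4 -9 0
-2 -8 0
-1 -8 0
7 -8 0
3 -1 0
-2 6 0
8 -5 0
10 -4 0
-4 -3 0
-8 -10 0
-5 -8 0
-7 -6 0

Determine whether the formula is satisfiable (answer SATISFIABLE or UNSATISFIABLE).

Branch on v1: take v1 = False.
  then v7 is forced to True.
  then v6 is forced to False.
  then v2 is forced to False.
  then v8 is forced to False.
  then v5 is forced to False.
  then v9 is forced to False.
Set v3 = False and propagate.
The remaining clauses are satisfied by v4 = False, v10 = True.
So v1=False  v2=False  v3=False  v4=False  v5=False  v6=False  v7=True  v8=False  v9=False  v10=True is a satisfying assignment.

SATISFIABLE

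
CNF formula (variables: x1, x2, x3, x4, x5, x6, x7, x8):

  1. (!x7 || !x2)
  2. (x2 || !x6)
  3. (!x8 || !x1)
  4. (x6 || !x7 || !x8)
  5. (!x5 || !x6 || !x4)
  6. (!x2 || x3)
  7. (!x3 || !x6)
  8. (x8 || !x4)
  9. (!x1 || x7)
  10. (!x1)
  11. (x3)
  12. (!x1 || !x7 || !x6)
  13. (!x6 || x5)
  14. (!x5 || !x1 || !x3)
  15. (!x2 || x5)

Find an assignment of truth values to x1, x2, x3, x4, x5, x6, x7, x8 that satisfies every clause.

x1 = F  x2 = F  x3 = T  x4 = T  x5 = F  x6 = F  x7 = F  x8 = T

The clause (!x1) is unit: x1 must be False.
Unit propagation: (x3) forces x3 = True.
(!x6) is a unit clause, so x6 = False.
Pure literal: x2 appears only negated; assign x2 = False.
x7 occurs only negated in the remaining clauses — set x7 = False.
Try x4 = True.
  then x8 is forced to True.
x5 is now unconstrained; take x5 = False.
Every clause has at least one true literal under this assignment.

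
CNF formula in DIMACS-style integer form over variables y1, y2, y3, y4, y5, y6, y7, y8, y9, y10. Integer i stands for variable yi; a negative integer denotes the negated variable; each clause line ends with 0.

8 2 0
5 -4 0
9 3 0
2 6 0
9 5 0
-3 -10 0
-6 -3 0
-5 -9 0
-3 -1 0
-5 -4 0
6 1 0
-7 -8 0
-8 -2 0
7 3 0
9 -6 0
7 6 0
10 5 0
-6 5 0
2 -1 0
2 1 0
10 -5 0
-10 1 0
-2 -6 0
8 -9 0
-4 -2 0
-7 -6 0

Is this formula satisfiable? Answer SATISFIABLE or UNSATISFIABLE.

y6 = True:
  propagation gives y3=False, y9=True, y5=False; an empty clause results — contradiction.
y6 = False:
  propagation gives y2=True, y1=True, y3=False, y9=True; an empty clause results — contradiction.
Every branch closes, so no satisfying assignment exists.

UNSATISFIABLE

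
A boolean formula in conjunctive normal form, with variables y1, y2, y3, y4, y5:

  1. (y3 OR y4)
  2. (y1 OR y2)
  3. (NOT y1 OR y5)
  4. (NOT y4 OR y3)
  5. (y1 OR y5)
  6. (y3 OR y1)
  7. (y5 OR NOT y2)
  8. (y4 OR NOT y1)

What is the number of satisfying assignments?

Satisfying assignments:
  y1=F y2=T y3=T y4=F y5=T
  y1=F y2=T y3=T y4=T y5=T
  y1=T y2=F y3=T y4=T y5=T
  y1=T y2=T y3=T y4=T y5=T
That's 4 in total.

4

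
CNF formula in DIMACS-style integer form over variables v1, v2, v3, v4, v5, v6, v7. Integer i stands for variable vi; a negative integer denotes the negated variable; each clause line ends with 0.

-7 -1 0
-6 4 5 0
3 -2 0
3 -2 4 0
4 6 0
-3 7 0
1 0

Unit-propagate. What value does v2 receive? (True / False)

False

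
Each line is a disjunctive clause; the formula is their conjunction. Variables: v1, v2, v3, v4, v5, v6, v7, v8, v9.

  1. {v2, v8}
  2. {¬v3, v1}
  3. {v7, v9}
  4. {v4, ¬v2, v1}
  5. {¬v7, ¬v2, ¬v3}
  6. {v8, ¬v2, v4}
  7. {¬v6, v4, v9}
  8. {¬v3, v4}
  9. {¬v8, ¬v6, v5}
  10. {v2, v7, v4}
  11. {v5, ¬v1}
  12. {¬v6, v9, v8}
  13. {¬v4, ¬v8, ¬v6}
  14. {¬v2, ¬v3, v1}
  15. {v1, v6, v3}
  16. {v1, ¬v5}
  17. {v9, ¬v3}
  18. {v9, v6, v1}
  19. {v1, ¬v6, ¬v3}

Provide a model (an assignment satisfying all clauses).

v1 = T, v2 = T, v3 = T, v4 = T, v5 = T, v6 = F, v7 = F, v8 = F, v9 = T

Check each clause:
  1. {v8, v2} — v2 is true.
  2. {v1, ¬v3} — v1 is true.
  3. {v7, v9} — v9 is true.
  4. {¬v2, v4, v1} — v1 is true.
  5. {¬v2, ¬v3, ¬v7} — ¬v7 is true.
  6. {v4, v8, ¬v2} — v4 is true.
  7. {¬v6, v4, v9} — v9 is true.
  8. {¬v3, v4} — v4 is true.
  9. {v5, ¬v6, ¬v8} — ¬v8 is true.
  10. {v7, v2, v4} — v2 is true.
  11. {¬v1, v5} — v5 is true.
  12. {v9, ¬v6, v8} — v9 is true.
  13. {¬v4, ¬v6, ¬v8} — ¬v8 is true.
  14. {v1, ¬v2, ¬v3} — v1 is true.
  15. {v3, v6, v1} — v1 is true.
  16. {v1, ¬v5} — v1 is true.
  17. {v9, ¬v3} — v9 is true.
  18. {v1, v9, v6} — v1 is true.
  19. {v1, ¬v3, ¬v6} — v1 is true.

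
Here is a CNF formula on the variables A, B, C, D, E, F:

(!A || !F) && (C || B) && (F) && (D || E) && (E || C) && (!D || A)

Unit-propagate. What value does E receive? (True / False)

(F) is a unit clause: F = True.
(!A || !F): since F = True, the clause reduces to (!A). A = False.
(!D || A) with A = False leaves only !D, so D = False.
(D || E): since D = False, the clause reduces to (E). E = True.

True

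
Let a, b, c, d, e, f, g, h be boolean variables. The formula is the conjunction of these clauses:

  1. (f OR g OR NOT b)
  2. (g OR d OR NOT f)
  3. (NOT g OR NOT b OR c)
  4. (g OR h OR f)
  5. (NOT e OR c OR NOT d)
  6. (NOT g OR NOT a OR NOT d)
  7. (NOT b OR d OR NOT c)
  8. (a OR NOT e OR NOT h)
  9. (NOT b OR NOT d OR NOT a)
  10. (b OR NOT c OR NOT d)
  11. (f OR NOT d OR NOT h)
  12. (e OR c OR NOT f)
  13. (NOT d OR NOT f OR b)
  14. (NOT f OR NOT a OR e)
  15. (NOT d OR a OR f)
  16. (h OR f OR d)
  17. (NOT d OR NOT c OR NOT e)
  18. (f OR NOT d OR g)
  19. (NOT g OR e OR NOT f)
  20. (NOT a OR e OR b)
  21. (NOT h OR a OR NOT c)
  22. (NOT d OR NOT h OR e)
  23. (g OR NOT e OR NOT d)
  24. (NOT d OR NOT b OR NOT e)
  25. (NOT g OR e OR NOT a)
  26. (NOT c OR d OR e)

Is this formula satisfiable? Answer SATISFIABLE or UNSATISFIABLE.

SATISFIABLE

Set a = True and propagate.
Try b = False.
  then e is forced to True.
Set c = False and propagate.
  then d is forced to False.
For the remaining variables, f = False, g = True, h = True works.
So a=True, b=False, c=False, d=False, e=True, f=False, g=True, h=True is a satisfying assignment.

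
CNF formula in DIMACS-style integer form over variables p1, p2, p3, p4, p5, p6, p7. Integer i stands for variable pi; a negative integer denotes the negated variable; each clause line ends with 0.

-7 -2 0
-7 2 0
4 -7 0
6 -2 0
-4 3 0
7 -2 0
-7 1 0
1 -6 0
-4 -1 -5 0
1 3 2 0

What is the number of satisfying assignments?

Case analysis on p2 and p7:
  p2=T, p7=T: a clause becomes empty — 0.
  p2=T, p7=F: a clause becomes empty — 0.
  p2=F, p7=T: a clause becomes empty — 0.
  p2=F, p7=F: 14 of the 32 assignments to (p1,p3,p4,p5,p6) work.
Total: 0 + 0 + 0 + 14 = 14.

14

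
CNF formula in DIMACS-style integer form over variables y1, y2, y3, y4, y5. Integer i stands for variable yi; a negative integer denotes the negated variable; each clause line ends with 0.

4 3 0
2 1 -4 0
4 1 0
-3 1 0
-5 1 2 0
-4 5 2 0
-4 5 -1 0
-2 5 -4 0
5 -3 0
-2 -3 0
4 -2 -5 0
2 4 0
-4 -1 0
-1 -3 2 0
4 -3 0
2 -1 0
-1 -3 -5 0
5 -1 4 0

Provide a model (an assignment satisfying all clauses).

Try y1 = False.
  then y4 is forced to True.
  then y2 is forced to True.
  then y3 is forced to False.
  then y5 is forced to True.
Every clause has at least one true literal under this assignment.
Check each clause:
  1. (y3 ∨ y4) — y4 is true.
  2. (y2 ∨ ¬y4 ∨ y1) — y2 is true.
  3. (y1 ∨ y4) — y4 is true.
  4. (y1 ∨ ¬y3) — ¬y3 is true.
  5. (¬y5 ∨ y1 ∨ y2) — y2 is true.
  6. (y5 ∨ y2 ∨ ¬y4) — y2 is true.
  7. (¬y4 ∨ ¬y1 ∨ y5) — y5 is true.
  8. (¬y4 ∨ ¬y2 ∨ y5) — y5 is true.
  9. (y5 ∨ ¬y3) — y5 is true.
  10. (¬y3 ∨ ¬y2) — ¬y3 is true.
  11. (¬y2 ∨ ¬y5 ∨ y4) — y4 is true.
  12. (y2 ∨ y4) — y2 is true.
  13. (¬y4 ∨ ¬y1) — ¬y1 is true.
  14. (¬y1 ∨ y2 ∨ ¬y3) — y2 is true.
  15. (¬y3 ∨ y4) — y4 is true.
  16. (y2 ∨ ¬y1) — y2 is true.
  17. (¬y3 ∨ ¬y1 ∨ ¬y5) — ¬y3 is true.
  18. (¬y1 ∨ y5 ∨ y4) — y4 is true.

y1 = 0  y2 = 1  y3 = 0  y4 = 1  y5 = 1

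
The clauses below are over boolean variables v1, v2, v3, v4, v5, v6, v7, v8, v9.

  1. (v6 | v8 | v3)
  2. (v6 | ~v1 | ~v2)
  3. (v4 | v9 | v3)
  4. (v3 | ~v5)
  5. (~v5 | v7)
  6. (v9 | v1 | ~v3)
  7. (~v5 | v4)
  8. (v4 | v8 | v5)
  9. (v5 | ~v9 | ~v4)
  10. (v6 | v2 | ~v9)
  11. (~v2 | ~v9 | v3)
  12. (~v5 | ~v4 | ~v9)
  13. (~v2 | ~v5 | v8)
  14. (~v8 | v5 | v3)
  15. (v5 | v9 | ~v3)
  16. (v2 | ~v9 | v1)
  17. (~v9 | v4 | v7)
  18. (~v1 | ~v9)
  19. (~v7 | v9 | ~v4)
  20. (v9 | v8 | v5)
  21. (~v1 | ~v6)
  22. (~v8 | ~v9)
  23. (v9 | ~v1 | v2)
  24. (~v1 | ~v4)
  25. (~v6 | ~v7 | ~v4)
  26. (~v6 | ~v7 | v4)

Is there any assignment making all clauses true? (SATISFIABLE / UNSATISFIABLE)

UNSATISFIABLE

v9 = True:
  propagation gives v1=False, v2=True, v3=True, v8=False; an empty clause results — contradiction.
v9 = False:
  v5 = True:
    propagation gives v3=True, v7=True, v1=True, v4=True; an empty clause results — contradiction.
  v5 = False:
    propagation gives v3=False, v4=True, v8=False; an empty clause results — contradiction.
Every branch closes, so no satisfying assignment exists.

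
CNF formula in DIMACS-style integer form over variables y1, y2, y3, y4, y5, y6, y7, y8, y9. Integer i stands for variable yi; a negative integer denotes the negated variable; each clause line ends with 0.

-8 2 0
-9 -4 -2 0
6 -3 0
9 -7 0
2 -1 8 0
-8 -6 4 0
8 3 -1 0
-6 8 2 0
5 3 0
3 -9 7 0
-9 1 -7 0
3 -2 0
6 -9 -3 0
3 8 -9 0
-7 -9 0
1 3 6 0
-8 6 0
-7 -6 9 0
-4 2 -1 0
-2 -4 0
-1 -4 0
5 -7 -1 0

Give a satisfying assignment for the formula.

y1=False, y2=True, y3=True, y4=False, y5=True, y6=True, y7=False, y8=False, y9=False

Check each clause:
  1. (y2 OR NOT y8) — NOT y8 is true.
  2. (NOT y9 OR NOT y2 OR NOT y4) — NOT y4 is true.
  3. (y6 OR NOT y3) — y6 is true.
  4. (NOT y7 OR y9) — NOT y7 is true.
  5. (y2 OR NOT y1 OR y8) — y2 is true.
  6. (y4 OR NOT y8 OR NOT y6) — NOT y8 is true.
  7. (NOT y1 OR y3 OR y8) — y3 is true.
  8. (y8 OR NOT y6 OR y2) — y2 is true.
  9. (y5 OR y3) — y3 is true.
  10. (y7 OR y3 OR NOT y9) — y3 is true.
  11. (NOT y9 OR NOT y7 OR y1) — NOT y7 is true.
  12. (NOT y2 OR y3) — y3 is true.
  13. (y6 OR NOT y9 OR NOT y3) — y6 is true.
  14. (y8 OR y3 OR NOT y9) — y3 is true.
  15. (NOT y7 OR NOT y9) — NOT y7 is true.
  16. (y1 OR y3 OR y6) — y3 is true.
  17. (y6 OR NOT y8) — NOT y8 is true.
  18. (y9 OR NOT y6 OR NOT y7) — NOT y7 is true.
  19. (NOT y1 OR NOT y4 OR y2) — y2 is true.
  20. (NOT y2 OR NOT y4) — NOT y4 is true.
  21. (NOT y1 OR NOT y4) — NOT y4 is true.
  22. (y5 OR NOT y1 OR NOT y7) — NOT y7 is true.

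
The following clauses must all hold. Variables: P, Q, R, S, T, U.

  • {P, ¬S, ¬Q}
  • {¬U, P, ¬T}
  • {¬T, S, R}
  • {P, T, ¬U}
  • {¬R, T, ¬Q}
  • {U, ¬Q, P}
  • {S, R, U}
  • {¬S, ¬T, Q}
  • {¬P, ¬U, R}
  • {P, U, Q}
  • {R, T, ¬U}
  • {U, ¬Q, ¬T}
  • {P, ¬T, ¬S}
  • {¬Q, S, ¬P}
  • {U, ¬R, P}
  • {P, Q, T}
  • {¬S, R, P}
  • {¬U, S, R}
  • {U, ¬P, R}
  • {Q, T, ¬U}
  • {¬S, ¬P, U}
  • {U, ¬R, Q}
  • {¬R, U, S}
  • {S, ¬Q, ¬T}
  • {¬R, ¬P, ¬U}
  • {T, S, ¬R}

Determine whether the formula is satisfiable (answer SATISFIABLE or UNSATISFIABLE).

UNSATISFIABLE

U = True:
  T = True:
    propagation gives P=True, R=True; an empty clause results — contradiction.
  T = False:
    propagation gives P=True, R=True; an empty clause results — contradiction.
U = False:
  S = True:
    propagation gives P=False, Q=False; an empty clause results — contradiction.
  S = False:
    propagation gives R=True; an empty clause results — contradiction.
Every branch closes, so no satisfying assignment exists.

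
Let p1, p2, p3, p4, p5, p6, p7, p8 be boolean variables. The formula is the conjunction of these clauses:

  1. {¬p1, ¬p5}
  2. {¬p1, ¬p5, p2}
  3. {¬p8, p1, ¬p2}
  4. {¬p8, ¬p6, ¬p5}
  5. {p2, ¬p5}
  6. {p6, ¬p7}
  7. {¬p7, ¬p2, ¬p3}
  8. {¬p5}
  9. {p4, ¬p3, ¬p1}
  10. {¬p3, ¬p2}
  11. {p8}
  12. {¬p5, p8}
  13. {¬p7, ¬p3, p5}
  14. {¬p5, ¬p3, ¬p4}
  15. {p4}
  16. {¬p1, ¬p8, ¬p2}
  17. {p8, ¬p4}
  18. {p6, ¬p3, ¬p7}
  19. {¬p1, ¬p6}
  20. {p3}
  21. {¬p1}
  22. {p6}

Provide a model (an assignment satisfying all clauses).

p1 = F, p2 = F, p3 = T, p4 = T, p5 = F, p6 = T, p7 = F, p8 = T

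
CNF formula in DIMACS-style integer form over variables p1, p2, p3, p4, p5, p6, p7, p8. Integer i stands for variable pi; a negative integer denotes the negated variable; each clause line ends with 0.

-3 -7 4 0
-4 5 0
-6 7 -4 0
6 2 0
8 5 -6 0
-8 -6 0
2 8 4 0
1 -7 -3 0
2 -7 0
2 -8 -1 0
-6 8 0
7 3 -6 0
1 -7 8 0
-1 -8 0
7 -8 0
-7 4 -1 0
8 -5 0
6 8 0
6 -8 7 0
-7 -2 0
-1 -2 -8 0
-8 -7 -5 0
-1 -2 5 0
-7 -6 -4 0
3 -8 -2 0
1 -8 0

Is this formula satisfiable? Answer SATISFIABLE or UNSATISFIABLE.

UNSATISFIABLE

p8 = True:
  propagation gives p6=False, p2=True, p1=False; an empty clause results — contradiction.
p8 = False:
  propagation gives p6=False; an empty clause results — contradiction.
Every branch closes, so no satisfying assignment exists.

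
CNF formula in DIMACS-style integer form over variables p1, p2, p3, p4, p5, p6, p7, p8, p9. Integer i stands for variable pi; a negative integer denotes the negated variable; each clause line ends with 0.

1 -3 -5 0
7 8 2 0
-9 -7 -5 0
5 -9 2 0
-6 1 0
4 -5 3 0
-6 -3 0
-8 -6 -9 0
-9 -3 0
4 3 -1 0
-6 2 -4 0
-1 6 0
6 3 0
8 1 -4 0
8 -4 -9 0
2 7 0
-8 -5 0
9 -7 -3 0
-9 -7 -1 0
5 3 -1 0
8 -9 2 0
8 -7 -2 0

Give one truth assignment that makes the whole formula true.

p1=F, p2=T, p3=T, p4=F, p5=F, p6=F, p7=F, p8=F, p9=F

Check each clause:
  1. (p1 | ~p3 | ~p5) — ~p5 is true.
  2. (p8 | p2 | p7) — p2 is true.
  3. (~p7 | ~p9 | ~p5) — ~p7 is true.
  4. (p5 | ~p9 | p2) — p2 is true.
  5. (~p6 | p1) — ~p6 is true.
  6. (~p5 | p4 | p3) — p3 is true.
  7. (~p3 | ~p6) — ~p6 is true.
  8. (~p8 | ~p9 | ~p6) — ~p8 is true.
  9. (~p3 | ~p9) — ~p9 is true.
  10. (p3 | ~p1 | p4) — p3 is true.
  11. (~p4 | p2 | ~p6) — p2 is true.
  12. (p6 | ~p1) — ~p1 is true.
  13. (p6 | p3) — p3 is true.
  14. (p8 | p1 | ~p4) — ~p4 is true.
  15. (p8 | ~p4 | ~p9) — ~p4 is true.
  16. (p7 | p2) — p2 is true.
  17. (~p5 | ~p8) — ~p8 is true.
  18. (p9 | ~p7 | ~p3) — ~p7 is true.
  19. (~p1 | ~p7 | ~p9) — ~p7 is true.
  20. (p3 | ~p1 | p5) — p3 is true.
  21. (~p9 | p2 | p8) — p2 is true.
  22. (p8 | ~p7 | ~p2) — ~p7 is true.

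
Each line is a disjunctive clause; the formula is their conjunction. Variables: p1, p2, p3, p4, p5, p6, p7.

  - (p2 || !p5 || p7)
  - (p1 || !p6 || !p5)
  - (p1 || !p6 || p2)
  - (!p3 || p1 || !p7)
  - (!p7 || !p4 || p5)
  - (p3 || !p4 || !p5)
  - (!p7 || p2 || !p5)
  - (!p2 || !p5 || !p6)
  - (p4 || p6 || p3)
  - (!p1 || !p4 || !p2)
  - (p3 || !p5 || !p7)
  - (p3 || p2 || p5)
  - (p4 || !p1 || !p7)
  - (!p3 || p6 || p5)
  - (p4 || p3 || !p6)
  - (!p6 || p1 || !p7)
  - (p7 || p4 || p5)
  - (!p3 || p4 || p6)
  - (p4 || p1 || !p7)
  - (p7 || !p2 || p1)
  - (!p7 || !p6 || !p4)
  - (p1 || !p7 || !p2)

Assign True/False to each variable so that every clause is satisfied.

Set p1 = True and propagate.
Branch on p2: take p2 = False.
The remaining clauses are satisfied by p3 = True, p4 = True, p5 = False, p6 = True, p7 = False.
Every clause has at least one true literal under this assignment.

p1=1, p2=0, p3=1, p4=1, p5=0, p6=1, p7=0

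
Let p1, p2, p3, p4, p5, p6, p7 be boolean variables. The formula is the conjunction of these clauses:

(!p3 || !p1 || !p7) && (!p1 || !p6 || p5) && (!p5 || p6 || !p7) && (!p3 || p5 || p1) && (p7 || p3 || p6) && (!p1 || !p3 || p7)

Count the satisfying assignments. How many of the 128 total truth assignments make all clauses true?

44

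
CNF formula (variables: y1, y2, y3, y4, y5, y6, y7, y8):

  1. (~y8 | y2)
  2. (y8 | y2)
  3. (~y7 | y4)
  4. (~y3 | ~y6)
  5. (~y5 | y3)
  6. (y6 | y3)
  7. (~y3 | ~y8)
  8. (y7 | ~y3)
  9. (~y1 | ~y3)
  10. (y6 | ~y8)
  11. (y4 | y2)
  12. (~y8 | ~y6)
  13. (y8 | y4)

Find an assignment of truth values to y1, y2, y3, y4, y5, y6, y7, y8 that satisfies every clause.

y1 = False, y2 = True, y3 = False, y4 = True, y5 = False, y6 = True, y7 = True, y8 = False

Check each clause:
  1. (~y8 | y2) — ~y8 is true.
  2. (y2 | y8) — y2 is true.
  3. (~y7 | y4) — y4 is true.
  4. (~y6 | ~y3) — ~y3 is true.
  5. (y3 | ~y5) — ~y5 is true.
  6. (y3 | y6) — y6 is true.
  7. (~y8 | ~y3) — ~y8 is true.
  8. (y7 | ~y3) — ~y3 is true.
  9. (~y1 | ~y3) — ~y3 is true.
  10. (~y8 | y6) — ~y8 is true.
  11. (y2 | y4) — y2 is true.
  12. (~y8 | ~y6) — ~y8 is true.
  13. (y4 | y8) — y4 is true.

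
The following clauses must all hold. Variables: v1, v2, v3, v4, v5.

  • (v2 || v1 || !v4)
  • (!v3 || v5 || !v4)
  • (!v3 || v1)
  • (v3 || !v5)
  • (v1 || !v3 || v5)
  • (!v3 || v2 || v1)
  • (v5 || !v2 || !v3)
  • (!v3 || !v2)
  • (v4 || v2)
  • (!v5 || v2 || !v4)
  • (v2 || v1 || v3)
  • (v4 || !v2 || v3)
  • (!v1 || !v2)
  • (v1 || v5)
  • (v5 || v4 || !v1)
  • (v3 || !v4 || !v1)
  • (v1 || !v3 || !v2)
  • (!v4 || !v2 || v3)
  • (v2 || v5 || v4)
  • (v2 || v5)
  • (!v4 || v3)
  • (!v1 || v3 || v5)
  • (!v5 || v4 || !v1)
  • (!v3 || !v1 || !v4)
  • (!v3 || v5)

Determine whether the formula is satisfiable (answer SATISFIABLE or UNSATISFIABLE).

v3 = True:
  propagation gives v1=True, v2=False, v4=True; an empty clause results — contradiction.
v3 = False:
  propagation gives v5=False, v1=True; an empty clause results — contradiction.
Every branch closes, so no satisfying assignment exists.

UNSATISFIABLE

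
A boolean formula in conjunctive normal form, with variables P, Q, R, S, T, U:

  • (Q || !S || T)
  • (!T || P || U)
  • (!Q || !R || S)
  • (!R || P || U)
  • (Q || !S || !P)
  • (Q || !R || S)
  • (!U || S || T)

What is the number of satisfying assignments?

25

Split on S, then Q.
  S=T, Q=T: 13 of the 16 assignments to (P,R,T,U) work.
  S=T, Q=F: remaining (P,R,T,U) ∈ {(F,F,T,T); (F,T,T,T)} — 2.
  S=F, Q=T: 5 of the 16 assignments to (P,R,T,U) work.
  S=F, Q=F: 5 of the 16 assignments to (P,R,T,U) work.
Total: 13 + 2 + 5 + 5 = 25.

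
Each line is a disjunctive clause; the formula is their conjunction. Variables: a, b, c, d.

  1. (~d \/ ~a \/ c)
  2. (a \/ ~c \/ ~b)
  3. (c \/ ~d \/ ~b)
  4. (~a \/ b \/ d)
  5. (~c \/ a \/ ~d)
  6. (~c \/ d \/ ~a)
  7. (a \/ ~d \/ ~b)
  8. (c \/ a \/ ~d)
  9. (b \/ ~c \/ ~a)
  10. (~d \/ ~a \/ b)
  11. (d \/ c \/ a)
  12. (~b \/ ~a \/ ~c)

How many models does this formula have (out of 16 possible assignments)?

2

The models are:
  a=F b=F c=T d=F
  a=T b=T c=F d=F
Count: 2.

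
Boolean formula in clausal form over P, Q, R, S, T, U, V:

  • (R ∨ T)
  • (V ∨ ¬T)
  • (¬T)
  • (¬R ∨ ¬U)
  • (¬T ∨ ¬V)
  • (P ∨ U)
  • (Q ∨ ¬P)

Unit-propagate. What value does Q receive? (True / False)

True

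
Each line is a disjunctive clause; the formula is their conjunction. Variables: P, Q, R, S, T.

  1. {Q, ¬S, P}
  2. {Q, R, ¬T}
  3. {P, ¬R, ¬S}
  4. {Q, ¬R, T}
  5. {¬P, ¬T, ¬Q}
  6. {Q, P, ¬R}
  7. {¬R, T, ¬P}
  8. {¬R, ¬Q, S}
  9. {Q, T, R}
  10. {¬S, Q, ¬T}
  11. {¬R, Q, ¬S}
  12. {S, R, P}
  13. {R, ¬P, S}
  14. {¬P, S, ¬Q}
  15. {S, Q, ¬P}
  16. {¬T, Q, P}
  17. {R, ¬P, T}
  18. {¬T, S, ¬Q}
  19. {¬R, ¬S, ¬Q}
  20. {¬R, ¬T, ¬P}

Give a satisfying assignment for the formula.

Branch on P: take P = False.
The remaining clauses are satisfied by Q = True, R = False, S = True, T = False.
Every clause has at least one true literal under this assignment.

P=False  Q=True  R=False  S=True  T=False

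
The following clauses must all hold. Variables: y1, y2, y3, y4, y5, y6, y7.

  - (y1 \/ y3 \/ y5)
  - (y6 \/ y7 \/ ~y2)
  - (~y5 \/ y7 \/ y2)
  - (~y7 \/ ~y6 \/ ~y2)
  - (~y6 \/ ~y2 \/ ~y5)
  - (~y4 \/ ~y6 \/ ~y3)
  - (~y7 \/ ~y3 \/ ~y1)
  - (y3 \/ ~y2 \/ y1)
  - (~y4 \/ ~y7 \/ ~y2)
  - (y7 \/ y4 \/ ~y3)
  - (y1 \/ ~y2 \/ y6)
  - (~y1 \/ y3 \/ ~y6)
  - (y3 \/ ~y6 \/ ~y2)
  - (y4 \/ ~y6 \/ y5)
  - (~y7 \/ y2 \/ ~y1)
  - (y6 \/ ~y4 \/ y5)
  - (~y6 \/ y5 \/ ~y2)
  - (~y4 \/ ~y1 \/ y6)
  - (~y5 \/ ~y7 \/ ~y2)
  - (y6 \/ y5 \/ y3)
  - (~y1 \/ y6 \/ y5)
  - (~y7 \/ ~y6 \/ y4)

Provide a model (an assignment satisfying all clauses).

y1 = False, y2 = False, y3 = True, y4 = False, y5 = False, y6 = False, y7 = True

Try y1 = False.
The remaining clauses are satisfied by y2 = False, y3 = True, y4 = False, y5 = False, y6 = False, y7 = True.
Every clause has at least one true literal under this assignment.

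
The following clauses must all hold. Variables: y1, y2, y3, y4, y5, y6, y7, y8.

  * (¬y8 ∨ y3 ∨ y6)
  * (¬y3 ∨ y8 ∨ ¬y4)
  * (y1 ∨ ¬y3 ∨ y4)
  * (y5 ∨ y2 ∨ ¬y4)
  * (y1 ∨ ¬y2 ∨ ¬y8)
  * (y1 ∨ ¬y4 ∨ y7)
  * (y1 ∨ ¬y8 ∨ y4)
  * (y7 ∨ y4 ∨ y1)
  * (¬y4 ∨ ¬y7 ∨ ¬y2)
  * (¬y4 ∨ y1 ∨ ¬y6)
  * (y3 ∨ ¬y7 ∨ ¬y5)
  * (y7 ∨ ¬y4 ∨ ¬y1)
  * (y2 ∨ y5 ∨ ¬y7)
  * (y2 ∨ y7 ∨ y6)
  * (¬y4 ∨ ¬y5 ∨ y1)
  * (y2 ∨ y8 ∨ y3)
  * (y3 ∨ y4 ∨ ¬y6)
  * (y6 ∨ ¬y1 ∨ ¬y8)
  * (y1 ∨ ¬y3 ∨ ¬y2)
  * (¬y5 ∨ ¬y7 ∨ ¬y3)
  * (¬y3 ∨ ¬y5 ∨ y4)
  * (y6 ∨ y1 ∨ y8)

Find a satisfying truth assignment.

y1 = T, y2 = F, y3 = T, y4 = F, y5 = F, y6 = T, y7 = F, y8 = F

Check each clause:
  1. (y3 ∨ y6 ∨ ¬y8) — ¬y8 is true.
  2. (¬y3 ∨ y8 ∨ ¬y4) — ¬y4 is true.
  3. (¬y3 ∨ y4 ∨ y1) — y1 is true.
  4. (¬y4 ∨ y5 ∨ y2) — ¬y4 is true.
  5. (¬y8 ∨ ¬y2 ∨ y1) — ¬y8 is true.
  6. (¬y4 ∨ y1 ∨ y7) — y1 is true.
  7. (y1 ∨ ¬y8 ∨ y4) — ¬y8 is true.
  8. (y4 ∨ y1 ∨ y7) — y1 is true.
  9. (¬y7 ∨ ¬y4 ∨ ¬y2) — ¬y7 is true.
  10. (¬y6 ∨ y1 ∨ ¬y4) — y1 is true.
  11. (¬y5 ∨ y3 ∨ ¬y7) — y3 is true.
  12. (¬y4 ∨ y7 ∨ ¬y1) — ¬y4 is true.
  13. (¬y7 ∨ y2 ∨ y5) — ¬y7 is true.
  14. (y7 ∨ y6 ∨ y2) — y6 is true.
  15. (¬y5 ∨ ¬y4 ∨ y1) — y1 is true.
  16. (y2 ∨ y8 ∨ y3) — y3 is true.
  17. (¬y6 ∨ y3 ∨ y4) — y3 is true.
  18. (¬y8 ∨ y6 ∨ ¬y1) — ¬y8 is true.
  19. (y1 ∨ ¬y3 ∨ ¬y2) — y1 is true.
  20. (¬y3 ∨ ¬y7 ∨ ¬y5) — ¬y7 is true.
  21. (y4 ∨ ¬y5 ∨ ¬y3) — ¬y5 is true.
  22. (y6 ∨ y8 ∨ y1) — y1 is true.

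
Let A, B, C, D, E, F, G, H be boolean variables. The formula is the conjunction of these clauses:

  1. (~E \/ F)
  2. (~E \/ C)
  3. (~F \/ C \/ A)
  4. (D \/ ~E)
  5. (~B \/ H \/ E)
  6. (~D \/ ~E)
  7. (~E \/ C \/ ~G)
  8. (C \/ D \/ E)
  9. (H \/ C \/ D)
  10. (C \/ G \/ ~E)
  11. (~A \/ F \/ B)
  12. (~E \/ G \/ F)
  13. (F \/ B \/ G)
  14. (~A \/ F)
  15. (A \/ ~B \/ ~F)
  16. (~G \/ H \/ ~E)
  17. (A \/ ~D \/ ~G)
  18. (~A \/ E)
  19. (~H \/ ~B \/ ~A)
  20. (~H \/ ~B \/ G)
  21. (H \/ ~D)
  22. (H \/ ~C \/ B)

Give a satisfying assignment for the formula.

Branch on A: take A = False.
For the remaining variables, B = False, C = True, D = False, E = False, F = True, G = True, H = True works.
Every clause has at least one true literal under this assignment.

A=F  B=F  C=T  D=F  E=F  F=T  G=T  H=T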